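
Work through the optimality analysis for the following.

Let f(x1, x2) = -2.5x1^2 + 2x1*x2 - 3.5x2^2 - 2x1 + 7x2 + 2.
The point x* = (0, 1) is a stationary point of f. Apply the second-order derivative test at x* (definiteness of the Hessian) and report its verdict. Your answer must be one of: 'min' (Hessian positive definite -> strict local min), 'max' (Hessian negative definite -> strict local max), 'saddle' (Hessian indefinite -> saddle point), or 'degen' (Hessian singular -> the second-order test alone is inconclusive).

Compute the Hessian H = grad^2 f:
  H = [[-5, 2], [2, -7]]
Verify stationarity: grad f(x*) = H x* + g = (0, 0).
Eigenvalues of H: -8.2361, -3.7639.
Both eigenvalues < 0, so H is negative definite -> x* is a strict local max.

max


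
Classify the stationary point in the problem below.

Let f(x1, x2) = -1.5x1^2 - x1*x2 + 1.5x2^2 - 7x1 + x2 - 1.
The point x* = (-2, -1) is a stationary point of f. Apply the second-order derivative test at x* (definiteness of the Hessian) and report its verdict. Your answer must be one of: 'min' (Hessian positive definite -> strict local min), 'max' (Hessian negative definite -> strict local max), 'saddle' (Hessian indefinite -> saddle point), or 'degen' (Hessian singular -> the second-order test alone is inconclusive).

Compute the Hessian H = grad^2 f:
  H = [[-3, -1], [-1, 3]]
Verify stationarity: grad f(x*) = H x* + g = (0, 0).
Eigenvalues of H: -3.1623, 3.1623.
Eigenvalues have mixed signs, so H is indefinite -> x* is a saddle point.

saddle


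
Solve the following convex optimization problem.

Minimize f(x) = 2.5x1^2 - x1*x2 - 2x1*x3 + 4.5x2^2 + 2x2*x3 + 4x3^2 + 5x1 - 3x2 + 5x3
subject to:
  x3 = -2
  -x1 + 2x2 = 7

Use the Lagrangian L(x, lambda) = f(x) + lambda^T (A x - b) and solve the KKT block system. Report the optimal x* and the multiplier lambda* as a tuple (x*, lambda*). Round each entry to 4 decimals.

Form the Lagrangian:
  L(x, lambda) = (1/2) x^T Q x + c^T x + lambda^T (A x - b)
Stationarity (grad_x L = 0): Q x + c + A^T lambda = 0.
Primal feasibility: A x = b.

This gives the KKT block system:
  [ Q   A^T ] [ x     ]   [-c ]
  [ A    0  ] [ lambda ] = [ b ]

Solving the linear system:
  x*      = (-2.84, 2.08, -2)
  lambda* = (1.16, -7.28)
  f(x*)   = 11.42

x* = (-2.84, 2.08, -2), lambda* = (1.16, -7.28)


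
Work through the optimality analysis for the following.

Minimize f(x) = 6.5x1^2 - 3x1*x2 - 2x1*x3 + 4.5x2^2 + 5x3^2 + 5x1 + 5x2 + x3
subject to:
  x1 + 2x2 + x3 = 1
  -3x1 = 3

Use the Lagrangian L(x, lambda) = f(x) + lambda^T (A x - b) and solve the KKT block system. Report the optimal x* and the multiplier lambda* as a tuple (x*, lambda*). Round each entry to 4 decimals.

Form the Lagrangian:
  L(x, lambda) = (1/2) x^T Q x + c^T x + lambda^T (A x - b)
Stationarity (grad_x L = 0): Q x + c + A^T lambda = 0.
Primal feasibility: A x = b.

This gives the KKT block system:
  [ Q   A^T ] [ x     ]   [-c ]
  [ A    0  ] [ lambda ] = [ b ]

Solving the linear system:
  x*      = (-1, 0.7755, 0.449)
  lambda* = (-7.4898, -6.2381)
  f(x*)   = 12.7653

x* = (-1, 0.7755, 0.449), lambda* = (-7.4898, -6.2381)


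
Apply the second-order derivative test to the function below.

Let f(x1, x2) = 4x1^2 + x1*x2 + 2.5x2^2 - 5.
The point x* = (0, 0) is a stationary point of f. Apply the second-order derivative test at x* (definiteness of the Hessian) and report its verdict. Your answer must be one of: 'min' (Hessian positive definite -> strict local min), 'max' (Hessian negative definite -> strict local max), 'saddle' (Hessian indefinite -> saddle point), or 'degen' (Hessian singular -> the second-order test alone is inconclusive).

Compute the Hessian H = grad^2 f:
  H = [[8, 1], [1, 5]]
Verify stationarity: grad f(x*) = H x* + g = (0, 0).
Eigenvalues of H: 4.6972, 8.3028.
Both eigenvalues > 0, so H is positive definite -> x* is a strict local min.

min


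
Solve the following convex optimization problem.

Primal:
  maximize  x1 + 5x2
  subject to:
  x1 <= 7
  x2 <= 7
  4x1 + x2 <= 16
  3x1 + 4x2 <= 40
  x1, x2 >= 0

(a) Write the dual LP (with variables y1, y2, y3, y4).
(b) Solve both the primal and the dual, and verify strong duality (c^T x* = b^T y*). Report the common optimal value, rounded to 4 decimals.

The standard primal-dual pair for 'max c^T x s.t. A x <= b, x >= 0' is:
  Dual:  min b^T y  s.t.  A^T y >= c,  y >= 0.

So the dual LP is:
  minimize  7y1 + 7y2 + 16y3 + 40y4
  subject to:
    y1 + 4y3 + 3y4 >= 1
    y2 + y3 + 4y4 >= 5
    y1, y2, y3, y4 >= 0

Solving the primal: x* = (2.25, 7).
  primal value c^T x* = 37.25.
Solving the dual: y* = (0, 4.75, 0.25, 0).
  dual value b^T y* = 37.25.
Strong duality: c^T x* = b^T y*. Confirmed.

37.25


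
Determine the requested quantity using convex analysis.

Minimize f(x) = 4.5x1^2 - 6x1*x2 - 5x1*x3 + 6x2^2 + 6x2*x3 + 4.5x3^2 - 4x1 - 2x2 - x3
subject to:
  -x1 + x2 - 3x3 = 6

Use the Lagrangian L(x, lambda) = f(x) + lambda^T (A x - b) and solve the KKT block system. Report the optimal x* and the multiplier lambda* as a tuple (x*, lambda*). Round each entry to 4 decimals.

Form the Lagrangian:
  L(x, lambda) = (1/2) x^T Q x + c^T x + lambda^T (A x - b)
Stationarity (grad_x L = 0): Q x + c + A^T lambda = 0.
Primal feasibility: A x = b.

This gives the KKT block system:
  [ Q   A^T ] [ x     ]   [-c ]
  [ A    0  ] [ lambda ] = [ b ]

Solving the linear system:
  x*      = (0.064, 1.2362, -1.6093)
  lambda* = (-2.7953)
  f(x*)   = 7.8263

x* = (0.064, 1.2362, -1.6093), lambda* = (-2.7953)


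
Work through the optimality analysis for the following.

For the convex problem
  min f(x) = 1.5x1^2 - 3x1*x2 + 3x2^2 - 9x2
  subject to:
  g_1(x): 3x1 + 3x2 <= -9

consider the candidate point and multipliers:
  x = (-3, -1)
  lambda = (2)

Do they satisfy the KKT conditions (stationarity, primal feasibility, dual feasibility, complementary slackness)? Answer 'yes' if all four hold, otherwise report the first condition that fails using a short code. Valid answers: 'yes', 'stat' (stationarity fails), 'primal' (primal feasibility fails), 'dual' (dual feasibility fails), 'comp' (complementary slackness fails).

Gradient of f: grad f(x) = Q x + c = (-6, -6)
Constraint values g_i(x) = a_i^T x - b_i:
  g_1((-3, -1)) = -3
Stationarity residual: grad f(x) + sum_i lambda_i a_i = (0, 0)
  -> stationarity OK
Primal feasibility (all g_i <= 0): OK
Dual feasibility (all lambda_i >= 0): OK
Complementary slackness (lambda_i * g_i(x) = 0 for all i): FAILS

Verdict: the first failing condition is complementary_slackness -> comp.

comp


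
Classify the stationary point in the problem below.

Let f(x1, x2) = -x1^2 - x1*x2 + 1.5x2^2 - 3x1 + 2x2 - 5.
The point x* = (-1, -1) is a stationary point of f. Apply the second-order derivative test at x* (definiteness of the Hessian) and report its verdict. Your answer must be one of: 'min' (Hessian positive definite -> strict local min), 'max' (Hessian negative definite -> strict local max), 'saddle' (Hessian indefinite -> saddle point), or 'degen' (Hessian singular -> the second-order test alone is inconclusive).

Compute the Hessian H = grad^2 f:
  H = [[-2, -1], [-1, 3]]
Verify stationarity: grad f(x*) = H x* + g = (0, 0).
Eigenvalues of H: -2.1926, 3.1926.
Eigenvalues have mixed signs, so H is indefinite -> x* is a saddle point.

saddle


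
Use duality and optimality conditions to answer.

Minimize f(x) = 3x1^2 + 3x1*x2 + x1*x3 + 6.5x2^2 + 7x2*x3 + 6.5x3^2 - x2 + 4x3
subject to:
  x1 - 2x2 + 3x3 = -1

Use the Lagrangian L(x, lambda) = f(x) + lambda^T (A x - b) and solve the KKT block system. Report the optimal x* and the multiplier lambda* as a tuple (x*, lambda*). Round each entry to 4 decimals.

Form the Lagrangian:
  L(x, lambda) = (1/2) x^T Q x + c^T x + lambda^T (A x - b)
Stationarity (grad_x L = 0): Q x + c + A^T lambda = 0.
Primal feasibility: A x = b.

This gives the KKT block system:
  [ Q   A^T ] [ x     ]   [-c ]
  [ A    0  ] [ lambda ] = [ b ]

Solving the linear system:
  x*      = (0.0626, 0.1299, -0.2676)
  lambda* = (-0.4979)
  f(x*)   = -0.8491

x* = (0.0626, 0.1299, -0.2676), lambda* = (-0.4979)


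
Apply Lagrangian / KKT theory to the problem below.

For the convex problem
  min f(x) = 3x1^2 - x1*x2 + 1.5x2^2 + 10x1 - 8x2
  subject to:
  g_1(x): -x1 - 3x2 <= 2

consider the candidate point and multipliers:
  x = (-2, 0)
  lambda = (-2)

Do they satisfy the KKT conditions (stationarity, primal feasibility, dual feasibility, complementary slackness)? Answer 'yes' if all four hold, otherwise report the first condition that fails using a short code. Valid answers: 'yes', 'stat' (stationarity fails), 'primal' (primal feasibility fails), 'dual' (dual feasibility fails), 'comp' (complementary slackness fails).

Gradient of f: grad f(x) = Q x + c = (-2, -6)
Constraint values g_i(x) = a_i^T x - b_i:
  g_1((-2, 0)) = 0
Stationarity residual: grad f(x) + sum_i lambda_i a_i = (0, 0)
  -> stationarity OK
Primal feasibility (all g_i <= 0): OK
Dual feasibility (all lambda_i >= 0): FAILS
Complementary slackness (lambda_i * g_i(x) = 0 for all i): OK

Verdict: the first failing condition is dual_feasibility -> dual.

dual


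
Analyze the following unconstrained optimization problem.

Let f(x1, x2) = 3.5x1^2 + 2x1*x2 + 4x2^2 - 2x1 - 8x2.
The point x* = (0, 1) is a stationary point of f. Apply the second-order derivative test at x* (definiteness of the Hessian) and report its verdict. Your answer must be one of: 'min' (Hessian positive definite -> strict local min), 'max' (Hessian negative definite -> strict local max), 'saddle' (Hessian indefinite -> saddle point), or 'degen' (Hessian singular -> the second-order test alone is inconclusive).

Compute the Hessian H = grad^2 f:
  H = [[7, 2], [2, 8]]
Verify stationarity: grad f(x*) = H x* + g = (0, 0).
Eigenvalues of H: 5.4384, 9.5616.
Both eigenvalues > 0, so H is positive definite -> x* is a strict local min.

min


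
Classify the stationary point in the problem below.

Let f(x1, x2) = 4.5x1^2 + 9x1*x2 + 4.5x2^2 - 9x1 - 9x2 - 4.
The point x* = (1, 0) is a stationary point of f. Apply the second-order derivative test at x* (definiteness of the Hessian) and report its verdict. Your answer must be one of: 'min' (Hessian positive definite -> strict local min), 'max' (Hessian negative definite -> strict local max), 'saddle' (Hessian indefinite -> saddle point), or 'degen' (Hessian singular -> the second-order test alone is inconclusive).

Compute the Hessian H = grad^2 f:
  H = [[9, 9], [9, 9]]
Verify stationarity: grad f(x*) = H x* + g = (0, 0).
Eigenvalues of H: 0, 18.
H has a zero eigenvalue (singular; positive semidefinite but not definite), so H is neither positive definite, negative definite, nor indefinite. The second-order test alone is inconclusive -> degen.
(Indeed, f is constant along the null direction of H through x*, so x* is not a strict local extremum.)

degen


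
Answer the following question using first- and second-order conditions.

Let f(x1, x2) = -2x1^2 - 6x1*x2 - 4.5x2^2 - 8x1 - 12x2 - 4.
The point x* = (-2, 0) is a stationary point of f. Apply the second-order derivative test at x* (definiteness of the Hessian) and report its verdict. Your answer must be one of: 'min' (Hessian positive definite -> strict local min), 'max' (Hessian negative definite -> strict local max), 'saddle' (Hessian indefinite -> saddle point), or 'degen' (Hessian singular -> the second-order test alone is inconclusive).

Compute the Hessian H = grad^2 f:
  H = [[-4, -6], [-6, -9]]
Verify stationarity: grad f(x*) = H x* + g = (0, 0).
Eigenvalues of H: -13, 0.
H has a zero eigenvalue (singular; negative semidefinite but not definite), so H is neither positive definite, negative definite, nor indefinite. The second-order test alone is inconclusive -> degen.
(Indeed, f is constant along the null direction of H through x*, so x* is not a strict local extremum.)

degen


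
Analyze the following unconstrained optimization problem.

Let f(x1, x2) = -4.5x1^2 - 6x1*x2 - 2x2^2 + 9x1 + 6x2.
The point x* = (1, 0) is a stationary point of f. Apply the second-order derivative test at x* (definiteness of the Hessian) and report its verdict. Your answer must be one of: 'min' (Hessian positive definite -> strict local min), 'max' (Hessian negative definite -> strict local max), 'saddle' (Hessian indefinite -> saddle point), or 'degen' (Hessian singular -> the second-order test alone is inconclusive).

Compute the Hessian H = grad^2 f:
  H = [[-9, -6], [-6, -4]]
Verify stationarity: grad f(x*) = H x* + g = (0, 0).
Eigenvalues of H: -13, 0.
H has a zero eigenvalue (singular; negative semidefinite but not definite), so H is neither positive definite, negative definite, nor indefinite. The second-order test alone is inconclusive -> degen.
(Indeed, f is constant along the null direction of H through x*, so x* is not a strict local extremum.)

degen


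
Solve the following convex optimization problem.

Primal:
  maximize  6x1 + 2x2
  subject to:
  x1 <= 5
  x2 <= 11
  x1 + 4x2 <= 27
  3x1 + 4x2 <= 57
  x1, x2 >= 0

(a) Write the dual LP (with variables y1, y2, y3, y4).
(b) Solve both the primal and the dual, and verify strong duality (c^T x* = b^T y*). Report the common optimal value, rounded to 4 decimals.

The standard primal-dual pair for 'max c^T x s.t. A x <= b, x >= 0' is:
  Dual:  min b^T y  s.t.  A^T y >= c,  y >= 0.

So the dual LP is:
  minimize  5y1 + 11y2 + 27y3 + 57y4
  subject to:
    y1 + y3 + 3y4 >= 6
    y2 + 4y3 + 4y4 >= 2
    y1, y2, y3, y4 >= 0

Solving the primal: x* = (5, 5.5).
  primal value c^T x* = 41.
Solving the dual: y* = (5.5, 0, 0.5, 0).
  dual value b^T y* = 41.
Strong duality: c^T x* = b^T y*. Confirmed.

41


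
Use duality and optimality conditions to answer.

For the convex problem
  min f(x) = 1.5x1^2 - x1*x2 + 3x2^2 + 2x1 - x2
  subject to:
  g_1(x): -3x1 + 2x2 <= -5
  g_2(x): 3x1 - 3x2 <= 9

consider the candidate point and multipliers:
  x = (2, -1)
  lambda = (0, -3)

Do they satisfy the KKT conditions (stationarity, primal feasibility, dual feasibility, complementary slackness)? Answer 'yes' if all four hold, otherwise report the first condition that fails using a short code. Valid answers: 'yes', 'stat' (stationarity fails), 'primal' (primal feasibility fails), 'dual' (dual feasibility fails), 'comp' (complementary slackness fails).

Gradient of f: grad f(x) = Q x + c = (9, -9)
Constraint values g_i(x) = a_i^T x - b_i:
  g_1((2, -1)) = -3
  g_2((2, -1)) = 0
Stationarity residual: grad f(x) + sum_i lambda_i a_i = (0, 0)
  -> stationarity OK
Primal feasibility (all g_i <= 0): OK
Dual feasibility (all lambda_i >= 0): FAILS
Complementary slackness (lambda_i * g_i(x) = 0 for all i): OK

Verdict: the first failing condition is dual_feasibility -> dual.

dual


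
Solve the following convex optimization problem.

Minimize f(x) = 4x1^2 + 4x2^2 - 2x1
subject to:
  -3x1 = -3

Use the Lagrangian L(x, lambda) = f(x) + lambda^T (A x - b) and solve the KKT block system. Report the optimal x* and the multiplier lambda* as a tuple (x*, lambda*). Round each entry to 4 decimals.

Form the Lagrangian:
  L(x, lambda) = (1/2) x^T Q x + c^T x + lambda^T (A x - b)
Stationarity (grad_x L = 0): Q x + c + A^T lambda = 0.
Primal feasibility: A x = b.

This gives the KKT block system:
  [ Q   A^T ] [ x     ]   [-c ]
  [ A    0  ] [ lambda ] = [ b ]

Solving the linear system:
  x*      = (1, 0)
  lambda* = (2)
  f(x*)   = 2

x* = (1, 0), lambda* = (2)


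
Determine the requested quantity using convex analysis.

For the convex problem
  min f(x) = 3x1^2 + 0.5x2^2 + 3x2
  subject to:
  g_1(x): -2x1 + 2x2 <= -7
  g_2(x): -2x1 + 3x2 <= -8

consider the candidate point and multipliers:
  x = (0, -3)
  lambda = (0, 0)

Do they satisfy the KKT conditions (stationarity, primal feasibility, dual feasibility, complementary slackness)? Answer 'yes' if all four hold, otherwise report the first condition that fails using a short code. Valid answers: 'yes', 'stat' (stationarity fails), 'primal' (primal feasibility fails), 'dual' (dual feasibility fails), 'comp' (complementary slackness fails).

Gradient of f: grad f(x) = Q x + c = (0, 0)
Constraint values g_i(x) = a_i^T x - b_i:
  g_1((0, -3)) = 1
  g_2((0, -3)) = -1
Stationarity residual: grad f(x) + sum_i lambda_i a_i = (0, 0)
  -> stationarity OK
Primal feasibility (all g_i <= 0): FAILS
Dual feasibility (all lambda_i >= 0): OK
Complementary slackness (lambda_i * g_i(x) = 0 for all i): OK

Verdict: the first failing condition is primal_feasibility -> primal.

primal


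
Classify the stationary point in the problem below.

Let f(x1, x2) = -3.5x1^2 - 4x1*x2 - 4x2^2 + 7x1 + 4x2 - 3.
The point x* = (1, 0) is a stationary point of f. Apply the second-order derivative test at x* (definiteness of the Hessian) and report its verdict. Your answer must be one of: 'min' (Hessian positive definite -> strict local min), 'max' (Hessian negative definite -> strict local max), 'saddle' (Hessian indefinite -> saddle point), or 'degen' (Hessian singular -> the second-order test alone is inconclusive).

Compute the Hessian H = grad^2 f:
  H = [[-7, -4], [-4, -8]]
Verify stationarity: grad f(x*) = H x* + g = (0, 0).
Eigenvalues of H: -11.5311, -3.4689.
Both eigenvalues < 0, so H is negative definite -> x* is a strict local max.

max


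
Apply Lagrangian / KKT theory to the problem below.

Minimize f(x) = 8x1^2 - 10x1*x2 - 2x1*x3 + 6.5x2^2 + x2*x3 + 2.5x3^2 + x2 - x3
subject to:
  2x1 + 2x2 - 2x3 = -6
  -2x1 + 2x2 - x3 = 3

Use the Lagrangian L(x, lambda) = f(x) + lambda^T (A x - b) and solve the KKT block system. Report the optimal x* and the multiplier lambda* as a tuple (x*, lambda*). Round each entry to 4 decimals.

Form the Lagrangian:
  L(x, lambda) = (1/2) x^T Q x + c^T x + lambda^T (A x - b)
Stationarity (grad_x L = 0): Q x + c + A^T lambda = 0.
Primal feasibility: A x = b.

This gives the KKT block system:
  [ Q   A^T ] [ x     ]   [-c ]
  [ A    0  ] [ lambda ] = [ b ]

Solving the linear system:
  x*      = (-2.3975, -1.1925, -0.5901)
  lambda* = (4.0932, -8.5342)
  f(x*)   = 24.7795

x* = (-2.3975, -1.1925, -0.5901), lambda* = (4.0932, -8.5342)


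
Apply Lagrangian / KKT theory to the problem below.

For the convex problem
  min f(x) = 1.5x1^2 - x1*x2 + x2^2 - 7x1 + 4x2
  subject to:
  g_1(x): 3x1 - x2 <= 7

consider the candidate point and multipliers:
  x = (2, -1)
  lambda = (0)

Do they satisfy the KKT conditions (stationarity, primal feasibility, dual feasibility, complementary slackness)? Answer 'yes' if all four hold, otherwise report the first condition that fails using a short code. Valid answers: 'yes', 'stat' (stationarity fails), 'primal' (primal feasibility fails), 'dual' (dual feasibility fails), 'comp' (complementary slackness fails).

Gradient of f: grad f(x) = Q x + c = (0, 0)
Constraint values g_i(x) = a_i^T x - b_i:
  g_1((2, -1)) = 0
Stationarity residual: grad f(x) + sum_i lambda_i a_i = (0, 0)
  -> stationarity OK
Primal feasibility (all g_i <= 0): OK
Dual feasibility (all lambda_i >= 0): OK
Complementary slackness (lambda_i * g_i(x) = 0 for all i): OK

Verdict: yes, KKT holds.

yes


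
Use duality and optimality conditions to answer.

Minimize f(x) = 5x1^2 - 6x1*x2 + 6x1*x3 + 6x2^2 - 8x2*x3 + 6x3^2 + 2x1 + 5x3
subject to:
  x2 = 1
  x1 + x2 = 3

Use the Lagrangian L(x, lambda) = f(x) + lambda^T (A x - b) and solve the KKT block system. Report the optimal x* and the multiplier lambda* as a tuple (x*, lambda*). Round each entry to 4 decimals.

Form the Lagrangian:
  L(x, lambda) = (1/2) x^T Q x + c^T x + lambda^T (A x - b)
Stationarity (grad_x L = 0): Q x + c + A^T lambda = 0.
Primal feasibility: A x = b.

This gives the KKT block system:
  [ Q   A^T ] [ x     ]   [-c ]
  [ A    0  ] [ lambda ] = [ b ]

Solving the linear system:
  x*      = (2, 1, -0.75)
  lambda* = (5.5, -11.5)
  f(x*)   = 14.625

x* = (2, 1, -0.75), lambda* = (5.5, -11.5)


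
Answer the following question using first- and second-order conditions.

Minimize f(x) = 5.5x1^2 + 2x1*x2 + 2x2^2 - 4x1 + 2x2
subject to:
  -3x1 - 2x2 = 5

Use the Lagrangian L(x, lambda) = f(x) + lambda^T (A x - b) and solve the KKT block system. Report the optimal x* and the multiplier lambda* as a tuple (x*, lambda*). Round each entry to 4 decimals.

Form the Lagrangian:
  L(x, lambda) = (1/2) x^T Q x + c^T x + lambda^T (A x - b)
Stationarity (grad_x L = 0): Q x + c + A^T lambda = 0.
Primal feasibility: A x = b.

This gives the KKT block system:
  [ Q   A^T ] [ x     ]   [-c ]
  [ A    0  ] [ lambda ] = [ b ]

Solving the linear system:
  x*      = (-0.2143, -2.1786)
  lambda* = (-3.5714)
  f(x*)   = 7.1786

x* = (-0.2143, -2.1786), lambda* = (-3.5714)


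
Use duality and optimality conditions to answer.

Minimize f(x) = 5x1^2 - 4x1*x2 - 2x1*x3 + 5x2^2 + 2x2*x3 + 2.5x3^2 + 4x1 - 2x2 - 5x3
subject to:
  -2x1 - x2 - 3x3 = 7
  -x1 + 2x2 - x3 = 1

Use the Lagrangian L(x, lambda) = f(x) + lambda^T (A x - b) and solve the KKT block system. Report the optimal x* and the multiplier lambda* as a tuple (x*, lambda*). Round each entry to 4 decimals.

Form the Lagrangian:
  L(x, lambda) = (1/2) x^T Q x + c^T x + lambda^T (A x - b)
Stationarity (grad_x L = 0): Q x + c + A^T lambda = 0.
Primal feasibility: A x = b.

This gives the KKT block system:
  [ Q   A^T ] [ x     ]   [-c ]
  [ A    0  ] [ lambda ] = [ b ]

Solving the linear system:
  x*      = (-1.4862, -0.7837, -1.0813)
  lambda* = (-3.4369, 1.3091)
  f(x*)   = 11.889

x* = (-1.4862, -0.7837, -1.0813), lambda* = (-3.4369, 1.3091)


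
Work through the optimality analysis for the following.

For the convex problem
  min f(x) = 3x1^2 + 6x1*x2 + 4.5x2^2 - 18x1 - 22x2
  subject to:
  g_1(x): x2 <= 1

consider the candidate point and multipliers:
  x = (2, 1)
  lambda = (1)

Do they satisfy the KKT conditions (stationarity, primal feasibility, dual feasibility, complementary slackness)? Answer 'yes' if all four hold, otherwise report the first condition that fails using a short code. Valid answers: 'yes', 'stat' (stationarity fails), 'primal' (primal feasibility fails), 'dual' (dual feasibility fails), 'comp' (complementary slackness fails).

Gradient of f: grad f(x) = Q x + c = (0, -1)
Constraint values g_i(x) = a_i^T x - b_i:
  g_1((2, 1)) = 0
Stationarity residual: grad f(x) + sum_i lambda_i a_i = (0, 0)
  -> stationarity OK
Primal feasibility (all g_i <= 0): OK
Dual feasibility (all lambda_i >= 0): OK
Complementary slackness (lambda_i * g_i(x) = 0 for all i): OK

Verdict: yes, KKT holds.

yes


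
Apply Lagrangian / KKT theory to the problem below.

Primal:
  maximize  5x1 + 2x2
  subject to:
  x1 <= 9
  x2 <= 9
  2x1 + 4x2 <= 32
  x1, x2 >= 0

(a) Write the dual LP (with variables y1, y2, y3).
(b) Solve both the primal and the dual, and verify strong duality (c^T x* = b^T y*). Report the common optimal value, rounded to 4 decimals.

The standard primal-dual pair for 'max c^T x s.t. A x <= b, x >= 0' is:
  Dual:  min b^T y  s.t.  A^T y >= c,  y >= 0.

So the dual LP is:
  minimize  9y1 + 9y2 + 32y3
  subject to:
    y1 + 2y3 >= 5
    y2 + 4y3 >= 2
    y1, y2, y3 >= 0

Solving the primal: x* = (9, 3.5).
  primal value c^T x* = 52.
Solving the dual: y* = (4, 0, 0.5).
  dual value b^T y* = 52.
Strong duality: c^T x* = b^T y*. Confirmed.

52


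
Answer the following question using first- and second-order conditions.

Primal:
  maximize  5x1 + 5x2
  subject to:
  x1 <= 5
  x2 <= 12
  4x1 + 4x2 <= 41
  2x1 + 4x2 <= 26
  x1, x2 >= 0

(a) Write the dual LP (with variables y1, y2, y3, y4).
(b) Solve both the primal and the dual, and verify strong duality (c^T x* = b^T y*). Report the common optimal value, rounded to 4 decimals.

The standard primal-dual pair for 'max c^T x s.t. A x <= b, x >= 0' is:
  Dual:  min b^T y  s.t.  A^T y >= c,  y >= 0.

So the dual LP is:
  minimize  5y1 + 12y2 + 41y3 + 26y4
  subject to:
    y1 + 4y3 + 2y4 >= 5
    y2 + 4y3 + 4y4 >= 5
    y1, y2, y3, y4 >= 0

Solving the primal: x* = (5, 4).
  primal value c^T x* = 45.
Solving the dual: y* = (2.5, 0, 0, 1.25).
  dual value b^T y* = 45.
Strong duality: c^T x* = b^T y*. Confirmed.

45


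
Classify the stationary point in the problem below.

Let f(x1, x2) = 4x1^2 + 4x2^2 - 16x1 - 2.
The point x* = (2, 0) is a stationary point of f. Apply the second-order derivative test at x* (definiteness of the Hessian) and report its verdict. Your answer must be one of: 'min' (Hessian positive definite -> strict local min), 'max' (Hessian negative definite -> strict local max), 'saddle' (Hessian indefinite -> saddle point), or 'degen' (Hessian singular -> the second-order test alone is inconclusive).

Compute the Hessian H = grad^2 f:
  H = [[8, 0], [0, 8]]
Verify stationarity: grad f(x*) = H x* + g = (0, 0).
Eigenvalues of H: 8, 8.
Both eigenvalues > 0, so H is positive definite -> x* is a strict local min.

min


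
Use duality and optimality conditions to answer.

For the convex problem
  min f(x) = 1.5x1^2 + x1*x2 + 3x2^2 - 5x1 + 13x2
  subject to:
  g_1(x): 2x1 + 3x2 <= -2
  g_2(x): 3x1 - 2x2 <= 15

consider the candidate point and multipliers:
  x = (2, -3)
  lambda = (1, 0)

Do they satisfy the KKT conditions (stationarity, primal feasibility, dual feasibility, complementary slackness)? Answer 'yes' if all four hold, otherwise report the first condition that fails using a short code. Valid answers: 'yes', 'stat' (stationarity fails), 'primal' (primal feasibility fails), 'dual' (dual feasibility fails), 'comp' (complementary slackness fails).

Gradient of f: grad f(x) = Q x + c = (-2, -3)
Constraint values g_i(x) = a_i^T x - b_i:
  g_1((2, -3)) = -3
  g_2((2, -3)) = -3
Stationarity residual: grad f(x) + sum_i lambda_i a_i = (0, 0)
  -> stationarity OK
Primal feasibility (all g_i <= 0): OK
Dual feasibility (all lambda_i >= 0): OK
Complementary slackness (lambda_i * g_i(x) = 0 for all i): FAILS

Verdict: the first failing condition is complementary_slackness -> comp.

comp


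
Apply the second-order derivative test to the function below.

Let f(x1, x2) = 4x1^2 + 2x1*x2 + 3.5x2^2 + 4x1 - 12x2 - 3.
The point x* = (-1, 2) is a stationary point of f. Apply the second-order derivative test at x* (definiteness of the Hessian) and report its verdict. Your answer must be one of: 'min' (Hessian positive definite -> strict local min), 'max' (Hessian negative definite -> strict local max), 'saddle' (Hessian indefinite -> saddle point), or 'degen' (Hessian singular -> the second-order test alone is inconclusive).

Compute the Hessian H = grad^2 f:
  H = [[8, 2], [2, 7]]
Verify stationarity: grad f(x*) = H x* + g = (0, 0).
Eigenvalues of H: 5.4384, 9.5616.
Both eigenvalues > 0, so H is positive definite -> x* is a strict local min.

min


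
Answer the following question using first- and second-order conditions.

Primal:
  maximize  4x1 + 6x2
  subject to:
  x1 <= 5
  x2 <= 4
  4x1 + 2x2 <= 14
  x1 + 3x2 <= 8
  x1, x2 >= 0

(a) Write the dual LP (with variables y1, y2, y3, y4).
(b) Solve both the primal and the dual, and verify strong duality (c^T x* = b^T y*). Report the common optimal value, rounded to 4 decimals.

The standard primal-dual pair for 'max c^T x s.t. A x <= b, x >= 0' is:
  Dual:  min b^T y  s.t.  A^T y >= c,  y >= 0.

So the dual LP is:
  minimize  5y1 + 4y2 + 14y3 + 8y4
  subject to:
    y1 + 4y3 + y4 >= 4
    y2 + 2y3 + 3y4 >= 6
    y1, y2, y3, y4 >= 0

Solving the primal: x* = (2.6, 1.8).
  primal value c^T x* = 21.2.
Solving the dual: y* = (0, 0, 0.6, 1.6).
  dual value b^T y* = 21.2.
Strong duality: c^T x* = b^T y*. Confirmed.

21.2


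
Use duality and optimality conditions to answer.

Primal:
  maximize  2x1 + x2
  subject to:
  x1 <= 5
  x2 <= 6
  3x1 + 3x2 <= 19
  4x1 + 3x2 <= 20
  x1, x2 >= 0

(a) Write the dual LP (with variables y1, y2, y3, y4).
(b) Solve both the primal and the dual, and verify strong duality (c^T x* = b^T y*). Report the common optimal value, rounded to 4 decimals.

The standard primal-dual pair for 'max c^T x s.t. A x <= b, x >= 0' is:
  Dual:  min b^T y  s.t.  A^T y >= c,  y >= 0.

So the dual LP is:
  minimize  5y1 + 6y2 + 19y3 + 20y4
  subject to:
    y1 + 3y3 + 4y4 >= 2
    y2 + 3y3 + 3y4 >= 1
    y1, y2, y3, y4 >= 0

Solving the primal: x* = (5, 0).
  primal value c^T x* = 10.
Solving the dual: y* = (0, 0, 0, 0.5).
  dual value b^T y* = 10.
Strong duality: c^T x* = b^T y*. Confirmed.

10


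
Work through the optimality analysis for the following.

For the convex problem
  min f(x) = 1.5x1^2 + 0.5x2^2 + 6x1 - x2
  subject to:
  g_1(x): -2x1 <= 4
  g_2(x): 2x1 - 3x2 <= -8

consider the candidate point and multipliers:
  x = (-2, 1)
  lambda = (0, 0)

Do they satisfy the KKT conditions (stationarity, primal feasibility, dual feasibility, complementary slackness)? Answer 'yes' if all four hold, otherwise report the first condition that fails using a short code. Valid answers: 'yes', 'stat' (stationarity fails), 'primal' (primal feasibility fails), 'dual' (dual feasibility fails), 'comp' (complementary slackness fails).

Gradient of f: grad f(x) = Q x + c = (0, 0)
Constraint values g_i(x) = a_i^T x - b_i:
  g_1((-2, 1)) = 0
  g_2((-2, 1)) = 1
Stationarity residual: grad f(x) + sum_i lambda_i a_i = (0, 0)
  -> stationarity OK
Primal feasibility (all g_i <= 0): FAILS
Dual feasibility (all lambda_i >= 0): OK
Complementary slackness (lambda_i * g_i(x) = 0 for all i): OK

Verdict: the first failing condition is primal_feasibility -> primal.

primal


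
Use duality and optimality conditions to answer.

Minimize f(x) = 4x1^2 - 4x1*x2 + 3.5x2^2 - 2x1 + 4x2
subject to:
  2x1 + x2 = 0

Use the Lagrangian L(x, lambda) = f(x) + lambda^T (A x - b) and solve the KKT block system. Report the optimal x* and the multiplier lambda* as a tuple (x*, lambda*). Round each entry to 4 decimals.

Form the Lagrangian:
  L(x, lambda) = (1/2) x^T Q x + c^T x + lambda^T (A x - b)
Stationarity (grad_x L = 0): Q x + c + A^T lambda = 0.
Primal feasibility: A x = b.

This gives the KKT block system:
  [ Q   A^T ] [ x     ]   [-c ]
  [ A    0  ] [ lambda ] = [ b ]

Solving the linear system:
  x*      = (0.1923, -0.3846)
  lambda* = (-0.5385)
  f(x*)   = -0.9615

x* = (0.1923, -0.3846), lambda* = (-0.5385)


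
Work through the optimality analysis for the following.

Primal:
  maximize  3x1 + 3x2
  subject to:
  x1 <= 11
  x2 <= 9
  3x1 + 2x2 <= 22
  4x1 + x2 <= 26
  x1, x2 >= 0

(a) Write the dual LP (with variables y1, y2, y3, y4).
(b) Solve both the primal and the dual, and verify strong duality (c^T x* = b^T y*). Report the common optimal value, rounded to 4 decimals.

The standard primal-dual pair for 'max c^T x s.t. A x <= b, x >= 0' is:
  Dual:  min b^T y  s.t.  A^T y >= c,  y >= 0.

So the dual LP is:
  minimize  11y1 + 9y2 + 22y3 + 26y4
  subject to:
    y1 + 3y3 + 4y4 >= 3
    y2 + 2y3 + y4 >= 3
    y1, y2, y3, y4 >= 0

Solving the primal: x* = (1.3333, 9).
  primal value c^T x* = 31.
Solving the dual: y* = (0, 1, 1, 0).
  dual value b^T y* = 31.
Strong duality: c^T x* = b^T y*. Confirmed.

31


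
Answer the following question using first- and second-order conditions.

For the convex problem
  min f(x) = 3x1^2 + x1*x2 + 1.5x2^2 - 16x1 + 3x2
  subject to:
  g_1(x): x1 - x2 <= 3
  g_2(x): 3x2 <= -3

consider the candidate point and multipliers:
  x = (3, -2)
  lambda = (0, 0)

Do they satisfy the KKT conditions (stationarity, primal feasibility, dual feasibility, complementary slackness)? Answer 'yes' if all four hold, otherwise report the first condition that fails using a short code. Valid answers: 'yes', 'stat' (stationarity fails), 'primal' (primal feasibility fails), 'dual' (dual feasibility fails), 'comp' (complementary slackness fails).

Gradient of f: grad f(x) = Q x + c = (0, 0)
Constraint values g_i(x) = a_i^T x - b_i:
  g_1((3, -2)) = 2
  g_2((3, -2)) = -3
Stationarity residual: grad f(x) + sum_i lambda_i a_i = (0, 0)
  -> stationarity OK
Primal feasibility (all g_i <= 0): FAILS
Dual feasibility (all lambda_i >= 0): OK
Complementary slackness (lambda_i * g_i(x) = 0 for all i): OK

Verdict: the first failing condition is primal_feasibility -> primal.

primal


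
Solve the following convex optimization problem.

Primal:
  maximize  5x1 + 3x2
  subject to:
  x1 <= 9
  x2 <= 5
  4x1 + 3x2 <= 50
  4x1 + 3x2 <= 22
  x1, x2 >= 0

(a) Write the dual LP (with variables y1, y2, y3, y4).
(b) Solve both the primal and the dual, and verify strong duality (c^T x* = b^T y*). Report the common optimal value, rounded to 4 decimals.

The standard primal-dual pair for 'max c^T x s.t. A x <= b, x >= 0' is:
  Dual:  min b^T y  s.t.  A^T y >= c,  y >= 0.

So the dual LP is:
  minimize  9y1 + 5y2 + 50y3 + 22y4
  subject to:
    y1 + 4y3 + 4y4 >= 5
    y2 + 3y3 + 3y4 >= 3
    y1, y2, y3, y4 >= 0

Solving the primal: x* = (5.5, 0).
  primal value c^T x* = 27.5.
Solving the dual: y* = (0, 0, 0, 1.25).
  dual value b^T y* = 27.5.
Strong duality: c^T x* = b^T y*. Confirmed.

27.5


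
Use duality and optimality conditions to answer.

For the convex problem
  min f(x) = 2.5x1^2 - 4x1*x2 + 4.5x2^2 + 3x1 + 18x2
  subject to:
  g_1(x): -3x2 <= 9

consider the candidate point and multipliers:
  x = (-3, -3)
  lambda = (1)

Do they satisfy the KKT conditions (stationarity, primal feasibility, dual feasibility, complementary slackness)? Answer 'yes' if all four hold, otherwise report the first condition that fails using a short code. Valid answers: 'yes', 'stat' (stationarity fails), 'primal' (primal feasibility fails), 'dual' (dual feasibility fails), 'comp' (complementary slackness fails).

Gradient of f: grad f(x) = Q x + c = (0, 3)
Constraint values g_i(x) = a_i^T x - b_i:
  g_1((-3, -3)) = 0
Stationarity residual: grad f(x) + sum_i lambda_i a_i = (0, 0)
  -> stationarity OK
Primal feasibility (all g_i <= 0): OK
Dual feasibility (all lambda_i >= 0): OK
Complementary slackness (lambda_i * g_i(x) = 0 for all i): OK

Verdict: yes, KKT holds.

yes


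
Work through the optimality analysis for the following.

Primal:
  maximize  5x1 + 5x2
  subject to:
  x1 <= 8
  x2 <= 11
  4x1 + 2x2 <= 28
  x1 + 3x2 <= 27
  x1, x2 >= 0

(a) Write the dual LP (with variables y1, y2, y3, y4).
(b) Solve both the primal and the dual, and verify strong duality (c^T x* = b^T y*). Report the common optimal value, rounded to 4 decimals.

The standard primal-dual pair for 'max c^T x s.t. A x <= b, x >= 0' is:
  Dual:  min b^T y  s.t.  A^T y >= c,  y >= 0.

So the dual LP is:
  minimize  8y1 + 11y2 + 28y3 + 27y4
  subject to:
    y1 + 4y3 + y4 >= 5
    y2 + 2y3 + 3y4 >= 5
    y1, y2, y3, y4 >= 0

Solving the primal: x* = (3, 8).
  primal value c^T x* = 55.
Solving the dual: y* = (0, 0, 1, 1).
  dual value b^T y* = 55.
Strong duality: c^T x* = b^T y*. Confirmed.

55


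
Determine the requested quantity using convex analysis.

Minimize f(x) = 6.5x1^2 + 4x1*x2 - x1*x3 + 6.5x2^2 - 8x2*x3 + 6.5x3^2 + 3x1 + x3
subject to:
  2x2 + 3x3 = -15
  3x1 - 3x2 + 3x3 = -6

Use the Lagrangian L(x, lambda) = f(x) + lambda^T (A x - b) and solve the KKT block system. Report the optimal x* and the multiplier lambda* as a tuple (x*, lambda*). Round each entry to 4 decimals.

Form the Lagrangian:
  L(x, lambda) = (1/2) x^T Q x + c^T x + lambda^T (A x - b)
Stationarity (grad_x L = 0): Q x + c + A^T lambda = 0.
Primal feasibility: A x = b.

This gives the KKT block system:
  [ Q   A^T ] [ x     ]   [-c ]
  [ A    0  ] [ lambda ] = [ b ]

Solving the linear system:
  x*      = (-0.5959, -2.1575, -3.5616)
  lambda* = (5.8767, 3.2717)
  f(x*)   = 51.2158

x* = (-0.5959, -2.1575, -3.5616), lambda* = (5.8767, 3.2717)


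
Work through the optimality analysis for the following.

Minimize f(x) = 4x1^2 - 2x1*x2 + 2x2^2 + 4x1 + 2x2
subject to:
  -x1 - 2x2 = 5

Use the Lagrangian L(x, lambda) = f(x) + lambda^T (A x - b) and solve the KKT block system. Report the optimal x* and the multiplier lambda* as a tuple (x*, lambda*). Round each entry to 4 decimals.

Form the Lagrangian:
  L(x, lambda) = (1/2) x^T Q x + c^T x + lambda^T (A x - b)
Stationarity (grad_x L = 0): Q x + c + A^T lambda = 0.
Primal feasibility: A x = b.

This gives the KKT block system:
  [ Q   A^T ] [ x     ]   [-c ]
  [ A    0  ] [ lambda ] = [ b ]

Solving the linear system:
  x*      = (-1.1818, -1.9091)
  lambda* = (-1.6364)
  f(x*)   = -0.1818

x* = (-1.1818, -1.9091), lambda* = (-1.6364)


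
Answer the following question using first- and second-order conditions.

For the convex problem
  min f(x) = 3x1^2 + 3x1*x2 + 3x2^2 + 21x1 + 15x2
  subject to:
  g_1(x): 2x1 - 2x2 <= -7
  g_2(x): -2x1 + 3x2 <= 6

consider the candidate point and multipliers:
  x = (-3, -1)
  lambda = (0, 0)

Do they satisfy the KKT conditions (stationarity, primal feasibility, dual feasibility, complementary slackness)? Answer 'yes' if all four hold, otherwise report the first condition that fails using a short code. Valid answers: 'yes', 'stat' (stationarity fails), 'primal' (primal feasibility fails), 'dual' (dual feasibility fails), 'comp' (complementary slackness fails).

Gradient of f: grad f(x) = Q x + c = (0, 0)
Constraint values g_i(x) = a_i^T x - b_i:
  g_1((-3, -1)) = 3
  g_2((-3, -1)) = -3
Stationarity residual: grad f(x) + sum_i lambda_i a_i = (0, 0)
  -> stationarity OK
Primal feasibility (all g_i <= 0): FAILS
Dual feasibility (all lambda_i >= 0): OK
Complementary slackness (lambda_i * g_i(x) = 0 for all i): OK

Verdict: the first failing condition is primal_feasibility -> primal.

primal


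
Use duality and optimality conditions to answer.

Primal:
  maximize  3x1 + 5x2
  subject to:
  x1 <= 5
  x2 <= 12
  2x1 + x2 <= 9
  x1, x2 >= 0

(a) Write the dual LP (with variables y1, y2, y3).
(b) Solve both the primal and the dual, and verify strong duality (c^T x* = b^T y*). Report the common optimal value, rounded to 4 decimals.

The standard primal-dual pair for 'max c^T x s.t. A x <= b, x >= 0' is:
  Dual:  min b^T y  s.t.  A^T y >= c,  y >= 0.

So the dual LP is:
  minimize  5y1 + 12y2 + 9y3
  subject to:
    y1 + 2y3 >= 3
    y2 + y3 >= 5
    y1, y2, y3 >= 0

Solving the primal: x* = (0, 9).
  primal value c^T x* = 45.
Solving the dual: y* = (0, 0, 5).
  dual value b^T y* = 45.
Strong duality: c^T x* = b^T y*. Confirmed.

45


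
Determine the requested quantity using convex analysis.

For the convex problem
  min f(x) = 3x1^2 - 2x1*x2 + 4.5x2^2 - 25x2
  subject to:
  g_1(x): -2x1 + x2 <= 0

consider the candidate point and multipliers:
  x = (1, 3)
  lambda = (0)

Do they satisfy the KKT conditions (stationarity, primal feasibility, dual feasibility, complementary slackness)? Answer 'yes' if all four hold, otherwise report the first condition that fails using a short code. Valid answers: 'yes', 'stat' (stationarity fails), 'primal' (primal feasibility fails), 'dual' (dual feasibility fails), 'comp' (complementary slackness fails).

Gradient of f: grad f(x) = Q x + c = (0, 0)
Constraint values g_i(x) = a_i^T x - b_i:
  g_1((1, 3)) = 1
Stationarity residual: grad f(x) + sum_i lambda_i a_i = (0, 0)
  -> stationarity OK
Primal feasibility (all g_i <= 0): FAILS
Dual feasibility (all lambda_i >= 0): OK
Complementary slackness (lambda_i * g_i(x) = 0 for all i): OK

Verdict: the first failing condition is primal_feasibility -> primal.

primal


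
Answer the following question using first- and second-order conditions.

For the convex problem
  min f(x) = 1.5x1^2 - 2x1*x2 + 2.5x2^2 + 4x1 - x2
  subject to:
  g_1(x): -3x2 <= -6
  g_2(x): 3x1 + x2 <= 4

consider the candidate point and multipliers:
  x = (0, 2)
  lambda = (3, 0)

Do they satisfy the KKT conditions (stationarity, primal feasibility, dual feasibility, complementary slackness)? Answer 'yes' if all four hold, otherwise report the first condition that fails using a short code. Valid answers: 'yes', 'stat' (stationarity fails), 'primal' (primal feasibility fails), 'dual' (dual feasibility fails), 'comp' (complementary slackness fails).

Gradient of f: grad f(x) = Q x + c = (0, 9)
Constraint values g_i(x) = a_i^T x - b_i:
  g_1((0, 2)) = 0
  g_2((0, 2)) = -2
Stationarity residual: grad f(x) + sum_i lambda_i a_i = (0, 0)
  -> stationarity OK
Primal feasibility (all g_i <= 0): OK
Dual feasibility (all lambda_i >= 0): OK
Complementary slackness (lambda_i * g_i(x) = 0 for all i): OK

Verdict: yes, KKT holds.

yes


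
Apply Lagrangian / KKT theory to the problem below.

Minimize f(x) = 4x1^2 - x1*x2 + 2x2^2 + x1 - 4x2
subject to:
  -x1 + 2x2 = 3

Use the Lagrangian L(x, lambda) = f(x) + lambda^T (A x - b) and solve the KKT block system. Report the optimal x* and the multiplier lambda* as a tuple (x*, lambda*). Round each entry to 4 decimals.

Form the Lagrangian:
  L(x, lambda) = (1/2) x^T Q x + c^T x + lambda^T (A x - b)
Stationarity (grad_x L = 0): Q x + c + A^T lambda = 0.
Primal feasibility: A x = b.

This gives the KKT block system:
  [ Q   A^T ] [ x     ]   [-c ]
  [ A    0  ] [ lambda ] = [ b ]

Solving the linear system:
  x*      = (-0.0625, 1.4688)
  lambda* = (-0.9688)
  f(x*)   = -1.5156

x* = (-0.0625, 1.4688), lambda* = (-0.9688)
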